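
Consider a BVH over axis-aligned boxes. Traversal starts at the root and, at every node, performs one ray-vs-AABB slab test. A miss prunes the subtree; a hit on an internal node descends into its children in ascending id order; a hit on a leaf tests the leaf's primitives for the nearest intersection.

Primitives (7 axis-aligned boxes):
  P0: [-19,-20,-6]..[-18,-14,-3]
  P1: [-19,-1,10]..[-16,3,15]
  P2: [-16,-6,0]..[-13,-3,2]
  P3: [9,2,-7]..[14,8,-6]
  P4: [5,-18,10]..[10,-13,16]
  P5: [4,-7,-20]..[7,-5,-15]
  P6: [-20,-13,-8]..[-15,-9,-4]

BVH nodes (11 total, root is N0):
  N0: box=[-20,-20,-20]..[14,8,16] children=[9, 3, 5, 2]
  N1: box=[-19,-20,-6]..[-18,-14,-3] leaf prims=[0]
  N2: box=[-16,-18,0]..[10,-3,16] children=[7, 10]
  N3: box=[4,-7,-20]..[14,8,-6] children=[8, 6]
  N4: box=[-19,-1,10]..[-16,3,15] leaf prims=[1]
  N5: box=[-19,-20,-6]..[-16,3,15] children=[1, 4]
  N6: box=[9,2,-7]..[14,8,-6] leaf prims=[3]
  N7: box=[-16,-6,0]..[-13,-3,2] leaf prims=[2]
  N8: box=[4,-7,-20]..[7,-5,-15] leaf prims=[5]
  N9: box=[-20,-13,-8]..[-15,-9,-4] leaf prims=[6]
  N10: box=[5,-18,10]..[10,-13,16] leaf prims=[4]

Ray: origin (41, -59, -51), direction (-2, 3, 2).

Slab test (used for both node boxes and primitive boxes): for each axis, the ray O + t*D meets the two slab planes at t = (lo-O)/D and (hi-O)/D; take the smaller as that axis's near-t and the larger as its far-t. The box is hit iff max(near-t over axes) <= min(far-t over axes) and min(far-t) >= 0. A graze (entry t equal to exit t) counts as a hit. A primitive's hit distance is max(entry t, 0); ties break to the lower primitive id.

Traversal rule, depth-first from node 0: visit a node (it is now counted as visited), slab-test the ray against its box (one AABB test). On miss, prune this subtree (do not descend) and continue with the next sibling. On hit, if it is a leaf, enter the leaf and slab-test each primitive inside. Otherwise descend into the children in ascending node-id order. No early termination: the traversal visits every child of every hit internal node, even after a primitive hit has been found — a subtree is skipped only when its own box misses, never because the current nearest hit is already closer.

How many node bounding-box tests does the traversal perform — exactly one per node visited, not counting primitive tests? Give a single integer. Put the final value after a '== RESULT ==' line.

Trace the traversal:
N0 x:[27/2,61/2] y:[13,67/3] z:[31/2,67/2] -> hit [31/2,67/3], descend [2, 3, 5, 9]
  N2 x:[31/2,57/2] y:[41/3,56/3] z:[51/2,67/2] -> miss, prune
  N3 x:[27/2,37/2] y:[52/3,67/3] z:[31/2,45/2] -> hit [52/3,37/2], descend [6, 8]
    N6 x:[27/2,16] y:[61/3,67/3] z:[22,45/2] -> miss, prune
    N8 x:[17,37/2] y:[52/3,18] z:[31/2,18] -> hit [52/3,18] leaf, test {P5@t=52/3}
  N5 x:[57/2,30] y:[13,62/3] z:[45/2,33] -> miss, prune
  N9 x:[28,61/2] y:[46/3,50/3] z:[43/2,47/2] -> miss, prune

7 AABB tests over nodes [0, 2, 3, 6, 8, 5, 9]; 1 leaf entered; closest P5.

== RESULT ==
7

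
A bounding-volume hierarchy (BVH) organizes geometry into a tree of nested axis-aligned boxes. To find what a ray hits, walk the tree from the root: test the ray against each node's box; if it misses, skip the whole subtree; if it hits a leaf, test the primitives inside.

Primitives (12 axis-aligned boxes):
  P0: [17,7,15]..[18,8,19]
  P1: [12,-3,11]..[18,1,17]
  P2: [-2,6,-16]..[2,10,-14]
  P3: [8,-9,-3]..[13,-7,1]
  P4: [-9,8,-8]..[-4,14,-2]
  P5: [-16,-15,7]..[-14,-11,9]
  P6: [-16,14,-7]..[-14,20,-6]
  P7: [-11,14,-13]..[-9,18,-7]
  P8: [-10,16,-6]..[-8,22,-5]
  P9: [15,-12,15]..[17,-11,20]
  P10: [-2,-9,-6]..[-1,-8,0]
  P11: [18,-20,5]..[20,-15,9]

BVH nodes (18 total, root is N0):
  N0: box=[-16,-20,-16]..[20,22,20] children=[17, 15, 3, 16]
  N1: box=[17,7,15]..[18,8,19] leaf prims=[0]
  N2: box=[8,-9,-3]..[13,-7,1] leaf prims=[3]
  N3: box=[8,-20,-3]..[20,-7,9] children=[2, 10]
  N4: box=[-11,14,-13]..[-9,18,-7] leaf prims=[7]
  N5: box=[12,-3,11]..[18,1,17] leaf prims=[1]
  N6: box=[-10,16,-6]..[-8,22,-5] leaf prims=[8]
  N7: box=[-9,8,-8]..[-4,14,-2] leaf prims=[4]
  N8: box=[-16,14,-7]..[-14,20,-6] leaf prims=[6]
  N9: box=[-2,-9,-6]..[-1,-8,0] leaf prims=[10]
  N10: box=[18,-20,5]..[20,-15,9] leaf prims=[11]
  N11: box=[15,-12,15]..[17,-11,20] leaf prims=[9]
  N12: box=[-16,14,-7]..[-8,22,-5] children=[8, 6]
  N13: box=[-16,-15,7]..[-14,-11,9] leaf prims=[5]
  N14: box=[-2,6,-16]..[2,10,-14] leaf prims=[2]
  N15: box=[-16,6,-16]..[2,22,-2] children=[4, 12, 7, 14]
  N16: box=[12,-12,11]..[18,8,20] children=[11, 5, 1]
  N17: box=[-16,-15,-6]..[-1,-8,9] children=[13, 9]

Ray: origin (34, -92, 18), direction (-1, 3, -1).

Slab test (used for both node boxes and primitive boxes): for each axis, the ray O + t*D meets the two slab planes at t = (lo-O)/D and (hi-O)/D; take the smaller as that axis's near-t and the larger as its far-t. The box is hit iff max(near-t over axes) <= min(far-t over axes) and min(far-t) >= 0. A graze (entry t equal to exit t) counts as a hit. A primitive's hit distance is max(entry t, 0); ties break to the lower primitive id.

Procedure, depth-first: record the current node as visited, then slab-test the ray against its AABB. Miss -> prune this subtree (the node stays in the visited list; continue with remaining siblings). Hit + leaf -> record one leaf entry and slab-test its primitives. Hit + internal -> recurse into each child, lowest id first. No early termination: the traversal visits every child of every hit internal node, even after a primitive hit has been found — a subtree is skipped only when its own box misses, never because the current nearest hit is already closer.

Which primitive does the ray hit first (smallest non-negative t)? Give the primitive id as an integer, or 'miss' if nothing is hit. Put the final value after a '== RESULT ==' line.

Walk:
N0 x:[14,50] y:[24,38] z:[-2,34] -> hit [24,34], descend [3, 15, 16, 17]
  N3 x:[14,26] y:[24,85/3] z:[9,21] -> miss, prune
  N15 x:[32,50] y:[98/3,38] z:[20,34] -> hit [98/3,34], descend [4, 7, 12, 14]
    N4 x:[43,45] y:[106/3,110/3] z:[25,31] -> miss, prune
    N7 x:[38,43] y:[100/3,106/3] z:[20,26] -> miss, prune
    N12 x:[42,50] y:[106/3,38] z:[23,25] -> miss, prune
    N14 x:[32,36] y:[98/3,34] z:[32,34] -> hit [98/3,34] leaf, test {P2@t=98/3}
  N16 x:[16,22] y:[80/3,100/3] z:[-2,7] -> miss, prune
  N17 x:[35,50] y:[77/3,28] z:[9,24] -> miss, prune

order=[0, 3, 15, 4, 7, 12, 14, 16, 17]  |boxes|=9  |leaves|=1  hit=P2

== RESULT ==
2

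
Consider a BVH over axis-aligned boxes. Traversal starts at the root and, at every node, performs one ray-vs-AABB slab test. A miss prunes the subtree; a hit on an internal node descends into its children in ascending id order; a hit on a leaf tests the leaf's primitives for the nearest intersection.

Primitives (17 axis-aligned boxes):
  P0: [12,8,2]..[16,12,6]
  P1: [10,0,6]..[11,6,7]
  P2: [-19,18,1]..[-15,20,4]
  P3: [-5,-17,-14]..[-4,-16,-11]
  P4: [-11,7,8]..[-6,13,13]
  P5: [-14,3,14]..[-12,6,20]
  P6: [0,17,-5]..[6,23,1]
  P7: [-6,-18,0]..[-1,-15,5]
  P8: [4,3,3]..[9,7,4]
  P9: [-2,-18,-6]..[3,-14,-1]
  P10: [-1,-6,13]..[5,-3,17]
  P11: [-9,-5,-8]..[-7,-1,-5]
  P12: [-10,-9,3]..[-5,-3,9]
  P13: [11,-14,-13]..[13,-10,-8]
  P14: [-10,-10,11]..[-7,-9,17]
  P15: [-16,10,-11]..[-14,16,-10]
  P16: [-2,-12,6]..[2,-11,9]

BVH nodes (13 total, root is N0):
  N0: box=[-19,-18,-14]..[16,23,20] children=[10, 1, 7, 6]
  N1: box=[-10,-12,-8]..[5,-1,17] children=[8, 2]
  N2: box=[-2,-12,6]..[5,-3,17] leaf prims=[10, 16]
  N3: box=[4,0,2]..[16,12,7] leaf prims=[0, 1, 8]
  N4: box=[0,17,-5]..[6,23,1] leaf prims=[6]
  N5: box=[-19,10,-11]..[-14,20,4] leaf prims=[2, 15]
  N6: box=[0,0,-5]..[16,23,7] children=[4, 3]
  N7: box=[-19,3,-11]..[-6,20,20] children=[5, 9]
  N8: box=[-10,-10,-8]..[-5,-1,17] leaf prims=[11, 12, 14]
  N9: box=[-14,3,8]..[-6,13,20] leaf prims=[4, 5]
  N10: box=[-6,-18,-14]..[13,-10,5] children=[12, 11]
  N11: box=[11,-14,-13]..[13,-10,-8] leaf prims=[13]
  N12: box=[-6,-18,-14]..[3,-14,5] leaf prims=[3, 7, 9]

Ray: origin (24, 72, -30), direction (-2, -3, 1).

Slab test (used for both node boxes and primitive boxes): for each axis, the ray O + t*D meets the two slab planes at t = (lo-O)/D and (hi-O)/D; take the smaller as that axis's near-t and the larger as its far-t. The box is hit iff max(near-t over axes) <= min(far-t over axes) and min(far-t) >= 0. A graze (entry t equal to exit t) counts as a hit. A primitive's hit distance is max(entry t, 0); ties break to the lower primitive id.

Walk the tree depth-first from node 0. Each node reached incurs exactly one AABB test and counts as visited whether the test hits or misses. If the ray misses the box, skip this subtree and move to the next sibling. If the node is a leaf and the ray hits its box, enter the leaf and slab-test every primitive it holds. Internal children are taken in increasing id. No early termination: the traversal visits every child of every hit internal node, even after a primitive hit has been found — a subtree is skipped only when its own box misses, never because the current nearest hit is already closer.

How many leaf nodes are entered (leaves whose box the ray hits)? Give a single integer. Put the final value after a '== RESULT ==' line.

Traverse from the root:
N0 x:[4,43/2] y:[49/3,30] z:[16,50] -> hit [49/3,43/2], descend [1, 6, 7, 10]
  N1 x:[19/2,17] y:[73/3,28] z:[22,47] -> miss, prune
  N6 x:[4,12] y:[49/3,24] z:[25,37] -> miss, prune
  N7 x:[15,43/2] y:[52/3,23] z:[19,50] -> hit [19,43/2], descend [5, 9]
    N5 x:[19,43/2] y:[52/3,62/3] z:[19,34] -> hit [19,62/3] leaf, test {P2(miss), P15@t=19}
    N9 x:[15,19] y:[59/3,23] z:[38,50] -> miss, prune
  N10 x:[11/2,15] y:[82/3,30] z:[16,35] -> miss, prune

order=[0, 1, 6, 7, 5, 9, 10]  |boxes|=7  |leaves|=1  hit=P15

== RESULT ==
1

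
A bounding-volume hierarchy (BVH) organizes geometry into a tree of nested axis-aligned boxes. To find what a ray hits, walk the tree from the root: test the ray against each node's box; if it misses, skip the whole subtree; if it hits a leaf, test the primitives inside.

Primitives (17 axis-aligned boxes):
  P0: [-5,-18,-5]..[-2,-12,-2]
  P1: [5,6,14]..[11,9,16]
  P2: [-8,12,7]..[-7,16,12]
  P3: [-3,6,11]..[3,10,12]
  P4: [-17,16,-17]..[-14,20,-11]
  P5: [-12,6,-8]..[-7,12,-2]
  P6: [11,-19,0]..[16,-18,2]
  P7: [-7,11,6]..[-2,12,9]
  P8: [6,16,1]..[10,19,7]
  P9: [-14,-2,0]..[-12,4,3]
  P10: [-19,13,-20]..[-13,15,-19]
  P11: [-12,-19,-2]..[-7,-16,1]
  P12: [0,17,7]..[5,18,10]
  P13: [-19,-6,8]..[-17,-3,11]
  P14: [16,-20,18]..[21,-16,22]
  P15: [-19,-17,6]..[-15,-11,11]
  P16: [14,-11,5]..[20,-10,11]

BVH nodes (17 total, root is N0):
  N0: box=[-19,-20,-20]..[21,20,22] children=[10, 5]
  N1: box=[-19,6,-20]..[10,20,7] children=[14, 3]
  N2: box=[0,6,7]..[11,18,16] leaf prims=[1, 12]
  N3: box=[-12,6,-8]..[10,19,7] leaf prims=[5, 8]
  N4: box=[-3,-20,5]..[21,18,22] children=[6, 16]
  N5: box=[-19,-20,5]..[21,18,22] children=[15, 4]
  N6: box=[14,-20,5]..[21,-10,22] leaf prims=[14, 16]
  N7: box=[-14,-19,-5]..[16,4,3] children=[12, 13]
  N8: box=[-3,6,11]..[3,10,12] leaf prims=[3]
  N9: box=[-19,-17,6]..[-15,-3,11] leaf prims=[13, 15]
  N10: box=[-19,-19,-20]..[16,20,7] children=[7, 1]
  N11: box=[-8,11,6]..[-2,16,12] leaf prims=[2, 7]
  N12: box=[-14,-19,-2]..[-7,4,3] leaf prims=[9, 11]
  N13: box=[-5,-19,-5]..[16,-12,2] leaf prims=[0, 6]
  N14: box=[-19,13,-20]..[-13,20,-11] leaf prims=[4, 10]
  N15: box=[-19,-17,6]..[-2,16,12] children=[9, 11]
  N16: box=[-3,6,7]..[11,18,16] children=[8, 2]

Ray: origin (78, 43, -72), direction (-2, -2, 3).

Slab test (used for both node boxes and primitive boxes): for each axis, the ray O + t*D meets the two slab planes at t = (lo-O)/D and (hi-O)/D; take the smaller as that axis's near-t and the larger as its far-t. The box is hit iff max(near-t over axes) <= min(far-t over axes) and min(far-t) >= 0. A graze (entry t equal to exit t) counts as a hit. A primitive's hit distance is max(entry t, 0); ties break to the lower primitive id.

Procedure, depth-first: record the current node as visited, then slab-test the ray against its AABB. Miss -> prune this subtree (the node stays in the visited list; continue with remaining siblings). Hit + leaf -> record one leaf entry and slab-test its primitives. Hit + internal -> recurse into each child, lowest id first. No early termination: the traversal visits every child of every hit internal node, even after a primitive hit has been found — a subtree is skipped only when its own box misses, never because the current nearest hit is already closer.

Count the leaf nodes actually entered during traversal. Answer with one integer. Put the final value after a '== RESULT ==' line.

Trace the traversal:
N0 x:[57/2,97/2] y:[23/2,63/2] z:[52/3,94/3] -> hit [57/2,94/3], descend [5, 10]
  N5 x:[57/2,97/2] y:[25/2,63/2] z:[77/3,94/3] -> hit [57/2,94/3], descend [4, 15]
    N4 x:[57/2,81/2] y:[25/2,63/2] z:[77/3,94/3] -> hit [57/2,94/3], descend [6, 16]
      N6 x:[57/2,32] y:[53/2,63/2] z:[77/3,94/3] -> hit [57/2,94/3] leaf, test {P14@t=30, P16(miss)}
      N16 x:[67/2,81/2] y:[25/2,37/2] z:[79/3,88/3] -> miss, prune
    N15 x:[40,97/2] y:[27/2,30] z:[26,28] -> miss, prune
  N10 x:[31,97/2] y:[23/2,31] z:[52/3,79/3] -> miss, prune

Visited [0, 5, 4, 6, 16, 15, 10]. Tests: 7 box, 1 leaf. Nearest: P14.

== RESULT ==
1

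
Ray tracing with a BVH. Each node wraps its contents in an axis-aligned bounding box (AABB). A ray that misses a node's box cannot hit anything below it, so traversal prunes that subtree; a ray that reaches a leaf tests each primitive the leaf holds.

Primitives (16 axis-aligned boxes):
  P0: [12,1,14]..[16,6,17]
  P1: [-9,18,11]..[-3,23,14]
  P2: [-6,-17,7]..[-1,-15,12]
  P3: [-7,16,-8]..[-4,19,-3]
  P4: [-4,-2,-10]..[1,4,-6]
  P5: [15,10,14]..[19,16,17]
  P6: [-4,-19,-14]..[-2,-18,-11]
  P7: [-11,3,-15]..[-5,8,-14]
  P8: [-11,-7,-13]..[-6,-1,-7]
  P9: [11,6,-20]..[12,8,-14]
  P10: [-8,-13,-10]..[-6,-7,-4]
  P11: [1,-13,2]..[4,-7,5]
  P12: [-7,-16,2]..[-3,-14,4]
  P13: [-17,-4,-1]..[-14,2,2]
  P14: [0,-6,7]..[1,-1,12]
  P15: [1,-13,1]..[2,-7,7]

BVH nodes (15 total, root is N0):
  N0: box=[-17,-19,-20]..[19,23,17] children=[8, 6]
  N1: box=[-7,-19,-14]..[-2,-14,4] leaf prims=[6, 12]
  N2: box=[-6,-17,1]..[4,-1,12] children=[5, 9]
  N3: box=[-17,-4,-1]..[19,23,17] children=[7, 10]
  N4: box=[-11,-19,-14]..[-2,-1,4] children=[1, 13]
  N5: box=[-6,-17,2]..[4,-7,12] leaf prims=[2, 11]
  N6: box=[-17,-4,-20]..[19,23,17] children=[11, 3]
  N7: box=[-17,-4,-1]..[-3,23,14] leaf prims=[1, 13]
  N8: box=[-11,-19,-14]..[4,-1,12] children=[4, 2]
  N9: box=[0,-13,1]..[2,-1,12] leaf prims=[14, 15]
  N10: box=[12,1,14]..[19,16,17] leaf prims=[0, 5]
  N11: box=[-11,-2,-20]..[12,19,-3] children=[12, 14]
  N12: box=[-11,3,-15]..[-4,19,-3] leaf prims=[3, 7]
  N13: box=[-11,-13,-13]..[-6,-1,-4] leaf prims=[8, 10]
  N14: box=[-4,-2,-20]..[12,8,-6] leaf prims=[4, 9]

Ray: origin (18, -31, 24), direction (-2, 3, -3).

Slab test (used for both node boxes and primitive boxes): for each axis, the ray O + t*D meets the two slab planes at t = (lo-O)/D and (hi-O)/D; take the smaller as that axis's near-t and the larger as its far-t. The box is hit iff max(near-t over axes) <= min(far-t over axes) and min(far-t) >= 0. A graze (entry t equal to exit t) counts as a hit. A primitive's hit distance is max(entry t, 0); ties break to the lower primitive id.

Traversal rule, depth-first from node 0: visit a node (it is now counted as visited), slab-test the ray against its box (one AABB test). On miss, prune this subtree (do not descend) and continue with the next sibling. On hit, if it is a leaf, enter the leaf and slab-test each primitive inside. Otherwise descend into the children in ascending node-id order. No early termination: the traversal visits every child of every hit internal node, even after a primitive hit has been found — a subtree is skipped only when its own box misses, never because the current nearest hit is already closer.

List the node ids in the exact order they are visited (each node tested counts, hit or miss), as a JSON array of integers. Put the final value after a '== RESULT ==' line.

Trace the traversal:
N0 x:[-1/2,35/2] y:[4,18] z:[7/3,44/3] -> hit [4,44/3], descend [6, 8]
  N6 x:[-1/2,35/2] y:[9,18] z:[7/3,44/3] -> hit [9,44/3], descend [3, 11]
    N3 x:[-1/2,35/2] y:[9,18] z:[7/3,25/3] -> miss, prune
    N11 x:[3,29/2] y:[29/3,50/3] z:[9,44/3] -> hit [29/3,29/2], descend [12, 14]
      N12 x:[11,29/2] y:[34/3,50/3] z:[9,13] -> hit [34/3,13] leaf, test {P3(miss), P7@t=38/3}
      N14 x:[3,11] y:[29/3,13] z:[10,44/3] -> hit [10,11] leaf, test {P4@t=10, P9(miss)}
  N8 x:[7,29/2] y:[4,10] z:[4,38/3] -> hit [7,10], descend [2, 4]
    N2 x:[7,12] y:[14/3,10] z:[4,23/3] -> hit [7,23/3], descend [5, 9]
      N5 x:[7,12] y:[14/3,8] z:[4,22/3] -> hit [7,22/3] leaf, test {P2(miss), P11@t=7}
      N9 x:[8,9] y:[6,10] z:[4,23/3] -> miss, prune
    N4 x:[10,29/2] y:[4,10] z:[20/3,38/3] -> hit [10,10], descend [1, 13]
      N1 x:[10,25/2] y:[4,17/3] z:[20/3,38/3] -> miss, prune
      N13 x:[12,29/2] y:[6,10] z:[28/3,37/3] -> miss, prune

Visited [0, 6, 3, 11, 12, 14, 8, 2, 5, 9, 4, 1, 13]. Tests: 13 box, 3 leaf. Nearest: P11.

== RESULT ==
[0, 6, 3, 11, 12, 14, 8, 2, 5, 9, 4, 1, 13]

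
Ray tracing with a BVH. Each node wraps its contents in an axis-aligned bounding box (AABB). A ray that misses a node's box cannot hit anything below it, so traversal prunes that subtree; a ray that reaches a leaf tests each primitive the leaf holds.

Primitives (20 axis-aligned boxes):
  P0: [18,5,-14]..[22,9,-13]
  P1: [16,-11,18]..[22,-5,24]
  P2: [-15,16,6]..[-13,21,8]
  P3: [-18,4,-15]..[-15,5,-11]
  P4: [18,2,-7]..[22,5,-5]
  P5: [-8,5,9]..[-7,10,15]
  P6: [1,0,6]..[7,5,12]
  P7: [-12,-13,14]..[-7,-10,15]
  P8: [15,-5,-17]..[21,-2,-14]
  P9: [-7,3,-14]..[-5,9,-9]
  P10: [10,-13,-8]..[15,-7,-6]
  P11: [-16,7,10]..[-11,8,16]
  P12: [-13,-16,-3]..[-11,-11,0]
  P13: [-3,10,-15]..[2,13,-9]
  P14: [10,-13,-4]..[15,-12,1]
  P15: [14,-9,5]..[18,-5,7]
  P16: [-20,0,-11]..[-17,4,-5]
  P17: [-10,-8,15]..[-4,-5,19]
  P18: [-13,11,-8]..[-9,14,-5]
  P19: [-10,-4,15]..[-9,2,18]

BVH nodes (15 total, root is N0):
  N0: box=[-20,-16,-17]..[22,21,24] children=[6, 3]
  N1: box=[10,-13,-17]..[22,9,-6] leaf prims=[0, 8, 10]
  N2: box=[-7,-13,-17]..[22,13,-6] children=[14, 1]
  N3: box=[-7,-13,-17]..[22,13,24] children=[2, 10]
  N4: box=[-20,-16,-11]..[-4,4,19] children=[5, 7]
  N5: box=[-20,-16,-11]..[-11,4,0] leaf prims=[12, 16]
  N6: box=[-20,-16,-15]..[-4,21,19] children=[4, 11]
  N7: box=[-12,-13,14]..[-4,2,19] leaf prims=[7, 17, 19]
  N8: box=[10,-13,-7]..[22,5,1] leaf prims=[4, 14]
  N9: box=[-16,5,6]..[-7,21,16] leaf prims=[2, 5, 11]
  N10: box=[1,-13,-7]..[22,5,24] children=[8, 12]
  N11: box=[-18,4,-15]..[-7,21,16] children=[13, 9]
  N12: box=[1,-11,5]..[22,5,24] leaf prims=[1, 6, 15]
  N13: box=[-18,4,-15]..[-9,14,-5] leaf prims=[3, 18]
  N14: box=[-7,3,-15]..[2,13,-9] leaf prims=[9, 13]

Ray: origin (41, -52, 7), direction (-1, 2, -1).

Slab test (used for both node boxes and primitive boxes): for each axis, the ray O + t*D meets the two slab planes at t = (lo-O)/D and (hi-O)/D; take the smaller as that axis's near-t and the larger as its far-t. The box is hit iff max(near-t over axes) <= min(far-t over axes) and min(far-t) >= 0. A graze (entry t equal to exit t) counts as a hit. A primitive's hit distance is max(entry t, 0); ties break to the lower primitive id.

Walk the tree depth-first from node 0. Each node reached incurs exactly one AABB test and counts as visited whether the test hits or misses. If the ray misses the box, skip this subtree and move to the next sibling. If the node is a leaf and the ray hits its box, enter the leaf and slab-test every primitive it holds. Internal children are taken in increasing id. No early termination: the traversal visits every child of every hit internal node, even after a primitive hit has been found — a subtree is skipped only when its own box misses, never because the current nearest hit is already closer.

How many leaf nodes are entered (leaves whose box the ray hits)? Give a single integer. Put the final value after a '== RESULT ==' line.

Walk:
N0 x:[19,61] y:[18,73/2] z:[-17,24] -> hit [19,24], descend [3, 6]
  N3 x:[19,48] y:[39/2,65/2] z:[-17,24] -> hit [39/2,24], descend [2, 10]
    N2 x:[19,48] y:[39/2,65/2] z:[13,24] -> hit [39/2,24], descend [1, 14]
      N1 x:[19,31] y:[39/2,61/2] z:[13,24] -> hit [39/2,24] leaf, test {P0(miss), P8@t=47/2, P10(miss)}
      N14 x:[39,48] y:[55/2,65/2] z:[16,22] -> miss, prune
    N10 x:[19,40] y:[39/2,57/2] z:[-17,14] -> miss, prune
  N6 x:[45,61] y:[18,73/2] z:[-12,22] -> miss, prune

order=[0, 3, 2, 1, 14, 10, 6]  |boxes|=7  |leaves|=1  hit=P8

== RESULT ==
1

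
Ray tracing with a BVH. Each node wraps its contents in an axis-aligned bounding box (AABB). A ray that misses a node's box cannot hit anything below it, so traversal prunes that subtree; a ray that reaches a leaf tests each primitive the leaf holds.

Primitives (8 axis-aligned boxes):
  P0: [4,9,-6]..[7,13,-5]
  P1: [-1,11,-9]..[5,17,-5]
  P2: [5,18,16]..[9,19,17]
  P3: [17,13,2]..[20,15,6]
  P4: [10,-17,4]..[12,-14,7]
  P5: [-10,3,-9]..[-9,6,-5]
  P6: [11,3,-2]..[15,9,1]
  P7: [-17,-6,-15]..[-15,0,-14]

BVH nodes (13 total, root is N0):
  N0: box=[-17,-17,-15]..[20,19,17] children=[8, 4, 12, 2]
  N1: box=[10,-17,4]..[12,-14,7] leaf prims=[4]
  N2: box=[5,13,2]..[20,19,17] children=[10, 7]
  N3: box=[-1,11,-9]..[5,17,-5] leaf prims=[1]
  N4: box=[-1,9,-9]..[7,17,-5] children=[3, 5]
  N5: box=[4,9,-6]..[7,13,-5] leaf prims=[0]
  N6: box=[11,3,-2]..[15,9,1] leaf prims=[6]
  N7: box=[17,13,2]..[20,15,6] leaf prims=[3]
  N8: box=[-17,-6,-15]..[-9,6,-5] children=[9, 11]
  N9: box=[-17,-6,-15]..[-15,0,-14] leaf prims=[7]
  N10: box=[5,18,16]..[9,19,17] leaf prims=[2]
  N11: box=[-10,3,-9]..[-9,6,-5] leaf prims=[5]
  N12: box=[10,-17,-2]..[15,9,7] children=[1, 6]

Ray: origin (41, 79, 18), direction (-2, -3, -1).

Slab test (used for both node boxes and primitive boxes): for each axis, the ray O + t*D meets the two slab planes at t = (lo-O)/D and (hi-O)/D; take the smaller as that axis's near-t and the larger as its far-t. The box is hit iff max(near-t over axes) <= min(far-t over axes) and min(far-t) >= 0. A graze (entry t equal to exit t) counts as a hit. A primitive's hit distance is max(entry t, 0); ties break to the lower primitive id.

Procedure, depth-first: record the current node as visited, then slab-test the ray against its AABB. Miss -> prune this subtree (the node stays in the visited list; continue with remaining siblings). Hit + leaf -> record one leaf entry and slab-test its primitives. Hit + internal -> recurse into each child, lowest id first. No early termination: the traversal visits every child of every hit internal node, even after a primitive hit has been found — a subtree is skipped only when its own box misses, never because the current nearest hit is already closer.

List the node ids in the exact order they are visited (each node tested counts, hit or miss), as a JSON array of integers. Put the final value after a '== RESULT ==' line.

Traverse from the root:
N0 x:[21/2,29] y:[20,32] z:[1,33] -> hit [20,29], descend [2, 4, 8, 12]
  N2 x:[21/2,18] y:[20,22] z:[1,16] -> miss, prune
  N4 x:[17,21] y:[62/3,70/3] z:[23,27] -> miss, prune
  N8 x:[25,29] y:[73/3,85/3] z:[23,33] -> hit [25,85/3], descend [9, 11]
    N9 x:[28,29] y:[79/3,85/3] z:[32,33] -> miss, prune
    N11 x:[25,51/2] y:[73/3,76/3] z:[23,27] -> hit [25,76/3] leaf, test {P5@t=25}
  N12 x:[13,31/2] y:[70/3,32] z:[11,20] -> miss, prune

7 AABB tests over nodes [0, 2, 4, 8, 9, 11, 12]; 1 leaf entered; closest P5.

== RESULT ==
[0, 2, 4, 8, 9, 11, 12]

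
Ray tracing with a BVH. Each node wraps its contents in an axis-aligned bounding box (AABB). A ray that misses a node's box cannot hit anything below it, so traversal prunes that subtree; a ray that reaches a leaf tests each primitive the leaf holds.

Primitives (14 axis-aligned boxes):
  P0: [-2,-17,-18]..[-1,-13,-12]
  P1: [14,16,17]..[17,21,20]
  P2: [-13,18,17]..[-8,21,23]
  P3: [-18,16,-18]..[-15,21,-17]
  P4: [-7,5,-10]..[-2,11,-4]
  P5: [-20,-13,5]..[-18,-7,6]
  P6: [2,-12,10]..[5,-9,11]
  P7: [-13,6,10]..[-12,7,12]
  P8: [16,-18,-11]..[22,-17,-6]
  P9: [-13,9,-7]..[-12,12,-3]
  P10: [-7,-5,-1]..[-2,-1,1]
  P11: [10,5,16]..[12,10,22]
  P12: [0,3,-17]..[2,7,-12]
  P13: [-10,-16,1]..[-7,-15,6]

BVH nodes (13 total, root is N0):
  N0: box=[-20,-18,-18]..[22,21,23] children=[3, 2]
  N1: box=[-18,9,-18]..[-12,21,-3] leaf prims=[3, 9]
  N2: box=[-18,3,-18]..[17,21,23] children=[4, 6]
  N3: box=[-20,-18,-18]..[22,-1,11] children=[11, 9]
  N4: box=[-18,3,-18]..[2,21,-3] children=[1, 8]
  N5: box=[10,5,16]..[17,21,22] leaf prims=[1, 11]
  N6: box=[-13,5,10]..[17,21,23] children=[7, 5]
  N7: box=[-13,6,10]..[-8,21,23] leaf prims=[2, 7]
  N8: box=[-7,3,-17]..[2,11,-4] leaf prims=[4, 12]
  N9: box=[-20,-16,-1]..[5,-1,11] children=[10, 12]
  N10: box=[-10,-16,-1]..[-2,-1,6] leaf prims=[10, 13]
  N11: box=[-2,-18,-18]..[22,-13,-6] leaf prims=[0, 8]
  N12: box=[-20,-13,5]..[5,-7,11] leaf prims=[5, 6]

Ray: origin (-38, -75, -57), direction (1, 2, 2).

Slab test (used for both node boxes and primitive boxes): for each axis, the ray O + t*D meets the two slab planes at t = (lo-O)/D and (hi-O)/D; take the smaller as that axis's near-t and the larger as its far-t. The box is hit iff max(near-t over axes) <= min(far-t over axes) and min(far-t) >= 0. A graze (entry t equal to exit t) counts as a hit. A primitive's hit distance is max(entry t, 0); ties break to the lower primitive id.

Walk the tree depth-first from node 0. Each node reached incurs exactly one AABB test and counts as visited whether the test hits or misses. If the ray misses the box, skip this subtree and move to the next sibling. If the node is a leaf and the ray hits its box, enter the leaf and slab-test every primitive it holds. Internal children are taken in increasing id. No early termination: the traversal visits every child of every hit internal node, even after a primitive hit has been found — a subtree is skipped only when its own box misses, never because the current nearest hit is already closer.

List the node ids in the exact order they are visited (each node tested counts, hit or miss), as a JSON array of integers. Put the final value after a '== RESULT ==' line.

Trace the traversal:
N0 x:[18,60] y:[57/2,48] z:[39/2,40] -> hit [57/2,40], descend [2, 3]
  N2 x:[20,55] y:[39,48] z:[39/2,40] -> hit [39,40], descend [4, 6]
    N4 x:[20,40] y:[39,48] z:[39/2,27] -> miss, prune
    N6 x:[25,55] y:[40,48] z:[67/2,40] -> hit [40,40], descend [5, 7]
      N5 x:[48,55] y:[40,48] z:[73/2,79/2] -> miss, prune
      N7 x:[25,30] y:[81/2,48] z:[67/2,40] -> miss, prune
  N3 x:[18,60] y:[57/2,37] z:[39/2,34] -> hit [57/2,34], descend [9, 11]
    N9 x:[18,43] y:[59/2,37] z:[28,34] -> hit [59/2,34], descend [10, 12]
      N10 x:[28,36] y:[59/2,37] z:[28,63/2] -> hit [59/2,63/2] leaf, test {P10(miss), P13@t=59/2}
      N12 x:[18,43] y:[31,34] z:[31,34] -> hit [31,34] leaf, test {P5(miss), P6(miss)}
    N11 x:[36,60] y:[57/2,31] z:[39/2,51/2] -> miss, prune

order=[0, 2, 4, 6, 5, 7, 3, 9, 10, 12, 11]  |boxes|=11  |leaves|=2  hit=P13

== RESULT ==
[0, 2, 4, 6, 5, 7, 3, 9, 10, 12, 11]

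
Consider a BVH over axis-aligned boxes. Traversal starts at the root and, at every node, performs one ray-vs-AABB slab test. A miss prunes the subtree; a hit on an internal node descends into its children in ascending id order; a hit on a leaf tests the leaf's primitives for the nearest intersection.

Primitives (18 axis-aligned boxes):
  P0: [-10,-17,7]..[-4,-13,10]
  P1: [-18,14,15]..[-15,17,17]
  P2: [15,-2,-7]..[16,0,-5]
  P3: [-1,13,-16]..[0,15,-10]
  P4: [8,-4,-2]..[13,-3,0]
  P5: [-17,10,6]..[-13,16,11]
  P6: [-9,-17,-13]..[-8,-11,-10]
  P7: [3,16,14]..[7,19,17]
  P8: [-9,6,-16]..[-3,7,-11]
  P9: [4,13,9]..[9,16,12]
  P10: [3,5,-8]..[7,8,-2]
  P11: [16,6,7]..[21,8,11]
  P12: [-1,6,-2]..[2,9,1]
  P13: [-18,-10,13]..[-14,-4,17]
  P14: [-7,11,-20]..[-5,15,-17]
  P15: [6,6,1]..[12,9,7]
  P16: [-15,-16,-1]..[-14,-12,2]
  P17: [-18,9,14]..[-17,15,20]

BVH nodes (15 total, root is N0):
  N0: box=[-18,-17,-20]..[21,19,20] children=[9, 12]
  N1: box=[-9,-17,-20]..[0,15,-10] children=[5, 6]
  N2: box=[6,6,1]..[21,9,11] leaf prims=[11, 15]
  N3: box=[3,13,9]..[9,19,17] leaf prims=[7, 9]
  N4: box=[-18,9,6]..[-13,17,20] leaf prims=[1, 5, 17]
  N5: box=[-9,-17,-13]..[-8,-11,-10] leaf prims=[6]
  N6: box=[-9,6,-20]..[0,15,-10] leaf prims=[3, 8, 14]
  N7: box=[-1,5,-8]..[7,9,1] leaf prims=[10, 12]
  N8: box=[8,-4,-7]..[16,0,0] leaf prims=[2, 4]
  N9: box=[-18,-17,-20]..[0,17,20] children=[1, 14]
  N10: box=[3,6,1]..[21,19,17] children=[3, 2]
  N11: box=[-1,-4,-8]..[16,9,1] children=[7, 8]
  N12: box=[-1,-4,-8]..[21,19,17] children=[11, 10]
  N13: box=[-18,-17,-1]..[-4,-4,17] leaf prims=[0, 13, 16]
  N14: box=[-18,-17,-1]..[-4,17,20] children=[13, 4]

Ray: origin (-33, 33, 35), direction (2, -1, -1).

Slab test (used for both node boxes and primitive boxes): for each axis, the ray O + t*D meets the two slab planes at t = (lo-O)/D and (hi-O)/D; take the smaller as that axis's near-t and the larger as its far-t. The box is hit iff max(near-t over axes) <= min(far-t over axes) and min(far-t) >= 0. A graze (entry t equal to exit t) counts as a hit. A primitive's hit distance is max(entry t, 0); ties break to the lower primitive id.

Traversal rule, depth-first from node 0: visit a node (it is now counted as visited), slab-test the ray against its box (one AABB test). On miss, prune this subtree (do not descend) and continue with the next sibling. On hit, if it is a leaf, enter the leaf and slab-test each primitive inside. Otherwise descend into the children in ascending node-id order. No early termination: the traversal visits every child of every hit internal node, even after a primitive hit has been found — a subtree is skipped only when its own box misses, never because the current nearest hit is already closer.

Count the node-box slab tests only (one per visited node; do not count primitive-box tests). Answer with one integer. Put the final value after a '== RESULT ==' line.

Trace the traversal:
N0 x:[15/2,27] y:[14,50] z:[15,55] -> hit [15,27], descend [9, 12]
  N9 x:[15/2,33/2] y:[16,50] z:[15,55] -> hit [16,33/2], descend [1, 14]
    N1 x:[12,33/2] y:[18,50] z:[45,55] -> miss, prune
    N14 x:[15/2,29/2] y:[16,50] z:[15,36] -> miss, prune
  N12 x:[16,27] y:[14,37] z:[18,43] -> hit [18,27], descend [10, 11]
    N10 x:[18,27] y:[14,27] z:[18,34] -> hit [18,27], descend [2, 3]
      N2 x:[39/2,27] y:[24,27] z:[24,34] -> hit [24,27] leaf, test {P11@t=25, P15(miss)}
      N3 x:[18,21] y:[14,20] z:[18,26] -> hit [18,20] leaf, test {P7(miss), P9(miss)}
    N11 x:[16,49/2] y:[24,37] z:[34,43] -> miss, prune

order=[0, 9, 1, 14, 12, 10, 2, 3, 11]  |boxes|=9  |leaves|=2  hit=P11

== RESULT ==
9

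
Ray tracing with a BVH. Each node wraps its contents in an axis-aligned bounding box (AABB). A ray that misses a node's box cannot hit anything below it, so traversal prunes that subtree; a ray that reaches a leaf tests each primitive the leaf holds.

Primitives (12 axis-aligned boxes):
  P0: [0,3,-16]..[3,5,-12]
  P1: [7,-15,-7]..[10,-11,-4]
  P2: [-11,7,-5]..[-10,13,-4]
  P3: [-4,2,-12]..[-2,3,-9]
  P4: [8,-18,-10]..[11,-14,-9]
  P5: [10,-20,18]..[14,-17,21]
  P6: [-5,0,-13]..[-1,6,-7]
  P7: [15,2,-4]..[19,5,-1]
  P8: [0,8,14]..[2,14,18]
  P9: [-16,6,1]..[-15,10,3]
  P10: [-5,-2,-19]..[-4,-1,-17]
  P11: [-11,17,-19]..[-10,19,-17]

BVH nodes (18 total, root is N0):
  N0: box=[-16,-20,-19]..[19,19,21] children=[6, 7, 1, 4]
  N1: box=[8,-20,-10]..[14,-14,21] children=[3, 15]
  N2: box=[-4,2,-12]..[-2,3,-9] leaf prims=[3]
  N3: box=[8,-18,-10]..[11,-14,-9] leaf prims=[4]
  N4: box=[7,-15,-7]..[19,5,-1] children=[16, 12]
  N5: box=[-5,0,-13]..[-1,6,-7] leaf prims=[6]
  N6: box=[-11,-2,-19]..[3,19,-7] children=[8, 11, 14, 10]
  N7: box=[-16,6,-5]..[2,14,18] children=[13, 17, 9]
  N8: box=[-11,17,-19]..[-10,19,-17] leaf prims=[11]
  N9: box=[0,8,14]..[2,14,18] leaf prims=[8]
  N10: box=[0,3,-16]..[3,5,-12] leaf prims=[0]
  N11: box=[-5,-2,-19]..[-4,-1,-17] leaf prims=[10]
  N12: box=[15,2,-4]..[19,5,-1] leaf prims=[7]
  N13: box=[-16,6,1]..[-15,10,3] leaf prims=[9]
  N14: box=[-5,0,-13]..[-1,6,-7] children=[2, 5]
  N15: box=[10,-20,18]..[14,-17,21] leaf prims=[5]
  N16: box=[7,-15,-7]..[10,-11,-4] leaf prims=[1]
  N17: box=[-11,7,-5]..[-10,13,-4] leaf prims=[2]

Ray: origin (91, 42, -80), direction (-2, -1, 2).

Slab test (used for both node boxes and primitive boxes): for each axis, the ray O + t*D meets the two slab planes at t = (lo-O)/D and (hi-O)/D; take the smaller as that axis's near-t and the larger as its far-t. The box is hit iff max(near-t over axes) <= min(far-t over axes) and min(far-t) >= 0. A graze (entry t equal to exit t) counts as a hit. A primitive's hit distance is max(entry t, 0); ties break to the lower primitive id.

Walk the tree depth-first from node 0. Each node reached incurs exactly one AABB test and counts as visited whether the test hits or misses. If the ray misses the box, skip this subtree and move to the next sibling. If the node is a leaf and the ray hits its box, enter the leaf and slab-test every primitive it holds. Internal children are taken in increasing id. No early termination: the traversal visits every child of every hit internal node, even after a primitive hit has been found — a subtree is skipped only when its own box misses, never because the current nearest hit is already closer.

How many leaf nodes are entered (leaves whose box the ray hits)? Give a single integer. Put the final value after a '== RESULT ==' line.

Walk:
N0 x:[36,107/2] y:[23,62] z:[61/2,101/2] -> hit [36,101/2], descend [1, 4, 6, 7]
  N1 x:[77/2,83/2] y:[56,62] z:[35,101/2] -> miss, prune
  N4 x:[36,42] y:[37,57] z:[73/2,79/2] -> hit [37,79/2], descend [12, 16]
    N12 x:[36,38] y:[37,40] z:[38,79/2] -> hit [38,38] leaf, test {P7@t=38}
    N16 x:[81/2,42] y:[53,57] z:[73/2,38] -> miss, prune
  N6 x:[44,51] y:[23,44] z:[61/2,73/2] -> miss, prune
  N7 x:[89/2,107/2] y:[28,36] z:[75/2,49] -> miss, prune

Visited [0, 1, 4, 12, 16, 6, 7]. Tests: 7 box, 1 leaf. Nearest: P7.

== RESULT ==
1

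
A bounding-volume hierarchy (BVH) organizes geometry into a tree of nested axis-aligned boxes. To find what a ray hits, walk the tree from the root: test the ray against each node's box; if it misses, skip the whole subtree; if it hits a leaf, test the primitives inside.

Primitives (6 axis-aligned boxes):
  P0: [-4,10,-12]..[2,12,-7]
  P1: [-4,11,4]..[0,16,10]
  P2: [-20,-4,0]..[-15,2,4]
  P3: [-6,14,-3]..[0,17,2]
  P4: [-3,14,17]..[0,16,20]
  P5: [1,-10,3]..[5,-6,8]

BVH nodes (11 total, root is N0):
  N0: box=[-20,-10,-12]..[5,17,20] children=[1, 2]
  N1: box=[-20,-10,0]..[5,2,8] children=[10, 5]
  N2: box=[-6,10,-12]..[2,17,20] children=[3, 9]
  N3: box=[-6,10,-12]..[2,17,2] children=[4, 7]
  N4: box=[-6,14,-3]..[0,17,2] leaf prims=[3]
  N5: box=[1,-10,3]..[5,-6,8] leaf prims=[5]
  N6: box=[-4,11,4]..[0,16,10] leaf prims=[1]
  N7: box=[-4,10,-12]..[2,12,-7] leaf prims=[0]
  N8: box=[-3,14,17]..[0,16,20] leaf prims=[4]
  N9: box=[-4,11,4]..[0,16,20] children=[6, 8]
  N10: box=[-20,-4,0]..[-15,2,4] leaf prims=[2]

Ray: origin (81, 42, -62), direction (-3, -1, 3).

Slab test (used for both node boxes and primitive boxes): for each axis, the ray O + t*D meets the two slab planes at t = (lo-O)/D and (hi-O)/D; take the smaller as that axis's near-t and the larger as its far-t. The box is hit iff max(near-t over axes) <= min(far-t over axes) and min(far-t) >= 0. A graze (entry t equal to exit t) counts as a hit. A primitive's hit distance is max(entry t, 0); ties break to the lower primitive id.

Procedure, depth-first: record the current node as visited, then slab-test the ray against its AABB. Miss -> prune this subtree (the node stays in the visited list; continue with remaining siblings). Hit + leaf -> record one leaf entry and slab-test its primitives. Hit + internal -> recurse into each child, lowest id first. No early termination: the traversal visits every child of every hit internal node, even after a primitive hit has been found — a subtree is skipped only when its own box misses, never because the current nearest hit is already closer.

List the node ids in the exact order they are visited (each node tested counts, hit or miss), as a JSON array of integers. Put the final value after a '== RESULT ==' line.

Traverse from the root:
N0 x:[76/3,101/3] y:[25,52] z:[50/3,82/3] -> hit [76/3,82/3], descend [1, 2]
  N1 x:[76/3,101/3] y:[40,52] z:[62/3,70/3] -> miss, prune
  N2 x:[79/3,29] y:[25,32] z:[50/3,82/3] -> hit [79/3,82/3], descend [3, 9]
    N3 x:[79/3,29] y:[25,32] z:[50/3,64/3] -> miss, prune
    N9 x:[27,85/3] y:[26,31] z:[22,82/3] -> hit [27,82/3], descend [6, 8]
      N6 x:[27,85/3] y:[26,31] z:[22,24] -> miss, prune
      N8 x:[27,28] y:[26,28] z:[79/3,82/3] -> hit [27,82/3] leaf, test {P4@t=27}

Summary -> nodes [0, 1, 2, 3, 9, 6, 8]; box-tests=7; leaf-entries=1; first=P4

== RESULT ==
[0, 1, 2, 3, 9, 6, 8]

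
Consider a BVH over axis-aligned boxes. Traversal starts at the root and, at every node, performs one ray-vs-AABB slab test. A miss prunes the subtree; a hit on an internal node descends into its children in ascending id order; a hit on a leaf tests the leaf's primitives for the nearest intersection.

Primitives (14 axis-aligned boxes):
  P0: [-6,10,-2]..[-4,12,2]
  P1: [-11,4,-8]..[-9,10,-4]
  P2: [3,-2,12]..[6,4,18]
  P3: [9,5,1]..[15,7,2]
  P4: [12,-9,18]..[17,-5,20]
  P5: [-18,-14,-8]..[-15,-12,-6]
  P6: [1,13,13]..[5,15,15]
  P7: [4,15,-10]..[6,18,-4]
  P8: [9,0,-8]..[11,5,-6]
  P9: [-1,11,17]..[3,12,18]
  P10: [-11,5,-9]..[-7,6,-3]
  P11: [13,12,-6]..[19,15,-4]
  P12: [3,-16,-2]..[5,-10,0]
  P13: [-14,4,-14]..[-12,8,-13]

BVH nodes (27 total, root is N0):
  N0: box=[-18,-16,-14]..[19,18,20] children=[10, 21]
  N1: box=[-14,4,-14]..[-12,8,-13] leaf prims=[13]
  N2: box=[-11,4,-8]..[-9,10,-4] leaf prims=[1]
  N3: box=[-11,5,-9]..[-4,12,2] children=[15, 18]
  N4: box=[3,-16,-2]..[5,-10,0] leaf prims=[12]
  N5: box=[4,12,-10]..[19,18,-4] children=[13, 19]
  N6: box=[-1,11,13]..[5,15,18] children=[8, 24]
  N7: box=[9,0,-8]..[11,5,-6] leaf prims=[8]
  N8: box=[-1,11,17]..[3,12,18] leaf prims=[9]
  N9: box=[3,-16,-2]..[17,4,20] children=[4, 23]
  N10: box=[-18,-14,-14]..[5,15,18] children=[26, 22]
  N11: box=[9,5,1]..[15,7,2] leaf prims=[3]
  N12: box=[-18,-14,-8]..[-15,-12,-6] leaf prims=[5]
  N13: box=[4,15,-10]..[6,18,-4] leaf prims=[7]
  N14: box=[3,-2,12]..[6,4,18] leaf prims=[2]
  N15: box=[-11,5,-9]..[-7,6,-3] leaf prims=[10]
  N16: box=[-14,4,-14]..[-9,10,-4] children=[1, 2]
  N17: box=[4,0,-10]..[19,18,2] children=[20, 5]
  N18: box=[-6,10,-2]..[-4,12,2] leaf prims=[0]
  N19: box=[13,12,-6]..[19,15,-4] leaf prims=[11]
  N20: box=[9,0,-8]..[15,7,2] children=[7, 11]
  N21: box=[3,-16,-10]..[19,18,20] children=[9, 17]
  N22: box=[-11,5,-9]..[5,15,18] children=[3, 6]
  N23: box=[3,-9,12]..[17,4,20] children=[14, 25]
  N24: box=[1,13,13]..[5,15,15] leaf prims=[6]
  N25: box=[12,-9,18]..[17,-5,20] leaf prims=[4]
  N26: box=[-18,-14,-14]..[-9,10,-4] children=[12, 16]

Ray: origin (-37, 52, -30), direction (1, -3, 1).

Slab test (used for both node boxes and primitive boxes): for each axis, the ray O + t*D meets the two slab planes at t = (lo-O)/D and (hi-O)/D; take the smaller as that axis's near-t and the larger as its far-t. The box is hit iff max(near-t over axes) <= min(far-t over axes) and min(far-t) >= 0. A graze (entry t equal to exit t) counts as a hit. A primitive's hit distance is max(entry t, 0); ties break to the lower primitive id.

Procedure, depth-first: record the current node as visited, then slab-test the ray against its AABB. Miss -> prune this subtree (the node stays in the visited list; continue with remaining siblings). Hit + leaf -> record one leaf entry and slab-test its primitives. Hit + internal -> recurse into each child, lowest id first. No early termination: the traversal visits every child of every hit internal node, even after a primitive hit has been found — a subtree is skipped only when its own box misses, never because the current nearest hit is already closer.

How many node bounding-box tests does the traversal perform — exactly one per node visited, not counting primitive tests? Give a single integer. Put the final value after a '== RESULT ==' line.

Traverse from the root:
N0 x:[19,56] y:[34/3,68/3] z:[16,50] -> hit [19,68/3], descend [10, 21]
  N10 x:[19,42] y:[37/3,22] z:[16,48] -> hit [19,22], descend [22, 26]
    N22 x:[26,42] y:[37/3,47/3] z:[21,48] -> miss, prune
    N26 x:[19,28] y:[14,22] z:[16,26] -> hit [19,22], descend [12, 16]
      N12 x:[19,22] y:[64/3,22] z:[22,24] -> hit [22,22] leaf, test {P5@t=22}
      N16 x:[23,28] y:[14,16] z:[16,26] -> miss, prune
  N21 x:[40,56] y:[34/3,68/3] z:[20,50] -> miss, prune

Visited [0, 10, 22, 26, 12, 16, 21]. Tests: 7 box, 1 leaf. Nearest: P5.

== RESULT ==
7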